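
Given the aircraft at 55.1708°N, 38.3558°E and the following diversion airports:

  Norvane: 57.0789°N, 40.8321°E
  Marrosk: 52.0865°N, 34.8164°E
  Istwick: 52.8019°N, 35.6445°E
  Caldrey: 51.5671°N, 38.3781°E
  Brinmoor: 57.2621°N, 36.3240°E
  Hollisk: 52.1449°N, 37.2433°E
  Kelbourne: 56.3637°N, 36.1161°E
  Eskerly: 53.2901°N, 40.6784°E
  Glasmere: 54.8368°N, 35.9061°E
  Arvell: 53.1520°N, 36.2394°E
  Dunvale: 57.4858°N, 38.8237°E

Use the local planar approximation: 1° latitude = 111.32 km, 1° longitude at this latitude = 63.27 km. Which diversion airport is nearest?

Distances from 55.1708°N, 38.3558°E:
Norvane: √((1.9081·111.32)² + (2.4763·63.27)²) = √(45117.877256 + 24547.212614) = 263.9415 km
Marrosk: √((-3.0843·111.32)² + (-3.5394·63.27)²) = √(117885.291862 + 50148.155288) = 409.9188 km
Istwick: √((-2.3689·111.32)² + (-2.7113·63.27)²) = √(69540.827011 + 29427.327125) = 314.5920 km
Caldrey: √((-3.6037·111.32)² + (0.0223·63.27)²) = √(160932.461826 + 1.990698) = 401.1664 km
Brinmoor: √((2.0913·111.32)² + (-2.0318·63.27)²) = √(54197.477062 + 16525.613105) = 265.9381 km
Hollisk: √((-3.0259·111.32)² + (-1.1125·63.27)²) = √(113463.333302 + 4954.452947) = 344.1189 km
Kelbourne: √((1.1929·111.32)² + (-2.2397·63.27)²) = √(17634.147637 + 20080.539138) = 194.2027 km
Eskerly: √((-1.8807·111.32)² + (2.3226·63.27)²) = √(43831.410290 + 21594.567599) = 255.7850 km
Glasmere: √((-0.3340·111.32)² + (-2.4497·63.27)²) = √(1382.417838 + 24022.680946) = 159.3898 km
Arvell: √((-2.0188·111.32)² + (-2.1164·63.27)²) = √(50504.838587 + 17930.449400) = 261.6014 km
Dunvale: √((2.3150·111.32)² + (0.4679·63.27)²) = √(66412.279354 + 876.398770) = 259.4006 km
Minimum: Glasmere at 159.3898 km.

Glasmere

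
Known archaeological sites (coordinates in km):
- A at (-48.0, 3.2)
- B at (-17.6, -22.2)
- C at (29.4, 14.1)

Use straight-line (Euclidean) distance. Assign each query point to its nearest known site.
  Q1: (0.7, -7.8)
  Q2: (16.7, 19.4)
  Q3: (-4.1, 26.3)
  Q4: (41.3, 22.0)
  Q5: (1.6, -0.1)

Q1 at (0.7, -7.8):
  A: √((-48.7)² + (11.0)²) = √(2371.690 + 121.000) = 49.9 km
  B: √((-18.3)² + (-14.4)²) = √(334.890 + 207.360) = 23.3 km
  C: √((28.7)² + (21.9)²) = √(823.690 + 479.610) = 36.1 km
  → nearest: B (23.3 km)
Q2 at (16.7, 19.4):
  A: √((-64.7)² + (-16.2)²) = √(4186.090 + 262.440) = 66.7 km
  B: √((-34.3)² + (-41.6)²) = √(1176.490 + 1730.560) = 53.9 km
  C: √((12.7)² + (-5.3)²) = √(161.290 + 28.090) = 13.8 km
  → nearest: C (13.8 km)
Q3 at (-4.1, 26.3):
  A: √((-43.9)² + (-23.1)²) = √(1927.210 + 533.610) = 49.6 km
  B: √((-13.5)² + (-48.5)²) = √(182.250 + 2352.250) = 50.3 km
  C: √((33.5)² + (-12.2)²) = √(1122.250 + 148.840) = 35.7 km
  → nearest: C (35.7 km)
Q4 at (41.3, 22.0):
  A: √((-89.3)² + (-18.8)²) = √(7974.490 + 353.440) = 91.3 km
  B: √((-58.9)² + (-44.2)²) = √(3469.210 + 1953.640) = 73.6 km
  C: √((-11.9)² + (-7.9)²) = √(141.610 + 62.410) = 14.3 km
  → nearest: C (14.3 km)
Q5 at (1.6, -0.1):
  A: √((-49.6)² + (3.3)²) = √(2460.160 + 10.890) = 49.7 km
  B: √((-19.2)² + (-22.1)²) = √(368.640 + 488.410) = 29.3 km
  C: √((27.8)² + (14.2)²) = √(772.840 + 201.640) = 31.2 km
  → nearest: B (29.3 km)

Q1→B; Q2→C; Q3→C; Q4→C; Q5→B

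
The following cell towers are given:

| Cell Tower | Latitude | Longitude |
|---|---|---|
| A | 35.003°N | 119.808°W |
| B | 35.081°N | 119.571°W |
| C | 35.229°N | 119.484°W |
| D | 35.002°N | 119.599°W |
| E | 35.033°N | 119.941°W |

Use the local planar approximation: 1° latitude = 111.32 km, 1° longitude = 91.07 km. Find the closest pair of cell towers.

Pairwise distances:
A–B: 23.265 km
A–C: 38.776 km
A–D: 19.034 km
A–E: 12.564 km
B–C: 18.281 km
B–D: 9.157 km
B–E: 34.117 km
C–D: 27.354 km
C–E: 46.991 km
D–E: 31.337 km
Closest pair: B–D at 9.157 km.

B and D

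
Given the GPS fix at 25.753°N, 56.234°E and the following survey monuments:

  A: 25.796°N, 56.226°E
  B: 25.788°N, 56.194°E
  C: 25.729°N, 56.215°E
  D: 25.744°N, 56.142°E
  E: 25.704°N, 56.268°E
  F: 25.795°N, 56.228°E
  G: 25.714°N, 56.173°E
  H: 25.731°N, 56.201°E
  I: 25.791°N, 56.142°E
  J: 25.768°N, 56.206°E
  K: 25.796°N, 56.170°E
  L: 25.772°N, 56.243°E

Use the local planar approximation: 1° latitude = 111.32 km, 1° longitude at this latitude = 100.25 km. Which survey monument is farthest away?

I

Distances from 25.753°N, 56.234°E:
A: √((0.043·111.32)² + (-0.008·100.25)²) = √(22.91307 + 0.64320) = 4.853 km
B: √((0.035·111.32)² + (-0.040·100.25)²) = √(15.18037 + 16.08010) = 5.591 km
C: √((-0.024·111.32)² + (-0.019·100.25)²) = √(7.13787 + 3.62807) = 3.281 km
D: √((-0.009·111.32)² + (-0.092·100.25)²) = √(1.00376 + 85.06373) = 9.277 km
E: √((-0.049·111.32)² + (0.034·100.25)²) = √(29.75353 + 11.61787) = 6.432 km
F: √((0.042·111.32)² + (-0.006·100.25)²) = √(21.85974 + 0.36180) = 4.714 km
G: √((-0.039·111.32)² + (-0.061·100.25)²) = √(18.84845 + 37.39628) = 7.500 km
H: √((-0.022·111.32)² + (-0.033·100.25)²) = √(5.99780 + 10.94452) = 4.116 km
I: √((0.038·111.32)² + (-0.092·100.25)²) = √(17.89425 + 85.06373) = 10.147 km
J: √((0.015·111.32)² + (-0.028·100.25)²) = √(2.78823 + 7.87925) = 3.266 km
K: √((0.043·111.32)² + (-0.064·100.25)²) = √(22.91307 + 41.16506) = 8.005 km
L: √((0.019·111.32)² + (0.009·100.25)²) = √(4.47356 + 0.81406) = 2.299 km
Maximum: I at 10.147 km.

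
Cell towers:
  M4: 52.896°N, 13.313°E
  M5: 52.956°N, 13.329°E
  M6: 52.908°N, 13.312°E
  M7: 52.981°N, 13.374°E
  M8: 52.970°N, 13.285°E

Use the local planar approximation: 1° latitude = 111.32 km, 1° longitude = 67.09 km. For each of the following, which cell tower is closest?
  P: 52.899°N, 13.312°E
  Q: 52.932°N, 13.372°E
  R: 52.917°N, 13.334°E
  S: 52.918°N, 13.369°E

P→M4; Q→M5; R→M6; S→M6

P at 52.899°N, 13.312°E:
  M4: 0.341 km
  M5: 6.447 km
  M6: 1.002 km
  M7: 10.031 km
  M8: 8.109 km
  → nearest: M4 (0.341 km)
Q at 52.932°N, 13.372°E:
  M4: 5.633 km
  M5: 3.932 km
  M6: 4.831 km
  M7: 5.456 km
  M8: 7.209 km
  → nearest: M5 (3.932 km)
R at 52.917°N, 13.334°E:
  M4: 2.729 km
  M5: 4.354 km
  M6: 1.784 km
  M7: 7.613 km
  M8: 6.754 km
  → nearest: M6 (1.784 km)
S at 52.918°N, 13.369°E:
  M4: 4.485 km
  M5: 5.010 km
  M6: 3.983 km
  M7: 7.021 km
  M8: 8.079 km
  → nearest: M6 (3.983 km)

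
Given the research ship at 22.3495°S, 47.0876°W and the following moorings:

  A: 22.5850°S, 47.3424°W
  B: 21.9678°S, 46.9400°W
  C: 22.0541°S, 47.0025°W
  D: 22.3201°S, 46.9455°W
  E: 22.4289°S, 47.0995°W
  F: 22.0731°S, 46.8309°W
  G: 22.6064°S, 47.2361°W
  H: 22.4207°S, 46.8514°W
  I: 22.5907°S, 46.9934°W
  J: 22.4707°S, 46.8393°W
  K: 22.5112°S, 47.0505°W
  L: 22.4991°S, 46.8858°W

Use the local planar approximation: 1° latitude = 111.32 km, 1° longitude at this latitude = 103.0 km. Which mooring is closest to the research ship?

E

Distances from 22.3495°S, 47.0876°W:
A: √((-0.2355·111.32)² + (-0.2548·103.0)²) = √(687.271316 + 688.768531) = 37.0950 km
B: √((0.3817·111.32)² + (0.1476·103.0)²) = √(1805.471824 + 231.125128) = 45.1287 km
C: √((0.2954·111.32)² + (0.0851·103.0)²) = √(1081.352721 + 76.830484) = 34.0321 km
D: √((0.0294·111.32)² + (0.1421·103.0)²) = √(10.711272 + 214.221278) = 14.9978 km
E: √((-0.0794·111.32)² + (-0.0119·103.0)²) = √(78.124527 + 1.502340) = 8.9234 km
F: √((0.2764·111.32)² + (0.2567·103.0)²) = √(946.722007 + 699.078888) = 40.5685 km
G: √((-0.2569·111.32)² + (-0.1485·103.0)²) = √(817.851781 + 233.952320) = 32.4315 km
H: √((-0.0712·111.32)² + (0.2362·103.0)²) = √(62.821222 + 591.880778) = 25.5871 km
I: √((-0.2412·111.32)² + (0.0942·103.0)²) = √(720.943121 + 94.140447) = 28.5497 km
J: √((-0.1212·111.32)² + (0.2483·103.0)²) = √(182.033632 + 654.075510) = 28.9156 km
K: √((-0.1617·111.32)² + (0.0371·103.0)²) = √(324.015984 + 14.602334) = 18.4016 km
L: √((-0.1496·111.32)² + (0.2018·103.0)²) = √(277.338130 + 432.032853) = 26.6340 km
Minimum: E at 8.9234 km.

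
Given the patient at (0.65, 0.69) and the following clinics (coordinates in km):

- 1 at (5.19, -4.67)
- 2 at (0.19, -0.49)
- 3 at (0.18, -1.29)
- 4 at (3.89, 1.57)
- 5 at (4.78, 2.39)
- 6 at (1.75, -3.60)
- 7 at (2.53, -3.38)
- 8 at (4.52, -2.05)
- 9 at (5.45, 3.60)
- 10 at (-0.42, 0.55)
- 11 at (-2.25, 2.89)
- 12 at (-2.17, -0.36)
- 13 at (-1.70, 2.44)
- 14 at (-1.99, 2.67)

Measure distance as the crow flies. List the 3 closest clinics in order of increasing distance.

10, 2, 3

Distances from (0.65, 0.69):
1: 7.02 km
2: 1.27 km
3: 2.04 km
4: 3.36 km
5: 4.47 km
6: 4.43 km
7: 4.48 km
8: 4.74 km
9: 5.61 km
10: 1.08 km
11: 3.64 km
12: 3.01 km
13: 2.93 km
14: 3.30 km
Sorted: 10 (1.08 km) < 2 (1.27 km) < 3 (2.04 km) < 13 (2.93 km) < 12 (3.01 km) < …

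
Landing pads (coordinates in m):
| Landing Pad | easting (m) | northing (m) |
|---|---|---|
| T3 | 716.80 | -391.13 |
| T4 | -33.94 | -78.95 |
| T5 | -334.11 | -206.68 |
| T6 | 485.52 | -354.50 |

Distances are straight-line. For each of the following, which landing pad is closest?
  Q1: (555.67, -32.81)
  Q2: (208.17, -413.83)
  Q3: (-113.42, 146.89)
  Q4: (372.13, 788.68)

Q1→T6; Q2→T6; Q3→T4; Q4→T4

Q1 at (555.67, -32.81):
  T3: √((161.13)² + (-358.32)²) = √(25962.8769 + 128393.2224) = 392.88 m
  T4: √((-589.61)² + (-46.14)²) = √(347639.9521 + 2128.8996) = 591.41 m
  T5: √((-889.78)² + (-173.87)²) = √(791708.4484 + 30230.7769) = 906.61 m
  T6: √((-70.15)² + (-321.69)²) = √(4921.0225 + 103484.4561) = 329.25 m
  → nearest: T6 (329.25 m)
Q2 at (208.17, -413.83):
  T3: √((508.63)² + (22.70)²) = √(258704.4769 + 515.2900) = 509.14 m
  T4: √((-242.11)² + (334.88)²) = √(58617.2521 + 112144.6144) = 413.23 m
  T5: √((-542.28)² + (207.15)²) = √(294067.5984 + 42911.1225) = 580.50 m
  T6: √((277.35)² + (59.33)²) = √(76923.0225 + 3520.0489) = 283.62 m
  → nearest: T6 (283.62 m)
Q3 at (-113.42, 146.89):
  T3: √((830.22)² + (-538.02)²) = √(689265.2484 + 289465.5204) = 989.31 m
  T4: √((79.48)² + (-225.84)²) = √(6317.0704 + 51003.7056) = 239.42 m
  T5: √((-220.69)² + (-353.57)²) = √(48704.0761 + 125011.7449) = 416.79 m
  T6: √((598.94)² + (-501.39)²) = √(358729.1236 + 251391.9321) = 781.10 m
  → nearest: T4 (239.42 m)
Q4 at (372.13, 788.68):
  T3: √((344.67)² + (-1179.81)²) = √(118797.4089 + 1391951.6361) = 1229.13 m
  T4: √((-406.07)² + (-867.63)²) = √(164892.8449 + 752781.8169) = 957.95 m
  T5: √((-706.24)² + (-995.36)²) = √(498774.9376 + 990741.5296) = 1220.46 m
  T6: √((113.39)² + (-1143.18)²) = √(12857.2921 + 1306860.5124) = 1148.79 m
  → nearest: T4 (957.95 m)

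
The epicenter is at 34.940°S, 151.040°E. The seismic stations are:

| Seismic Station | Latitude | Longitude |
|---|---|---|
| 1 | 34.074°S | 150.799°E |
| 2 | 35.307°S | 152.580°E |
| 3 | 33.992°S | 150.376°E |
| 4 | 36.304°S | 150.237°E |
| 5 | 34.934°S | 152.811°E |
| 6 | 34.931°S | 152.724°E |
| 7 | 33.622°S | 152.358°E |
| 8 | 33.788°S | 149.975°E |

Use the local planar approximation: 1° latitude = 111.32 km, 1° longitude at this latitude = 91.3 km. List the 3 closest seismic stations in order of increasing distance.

1, 3, 2

Distances from 34.940°S, 151.040°E:
1: √((0.866·111.32)² + (-0.241·91.3)²) = √(9293.56155 + 484.14521) = 98.882 km
2: √((-0.367·111.32)² + (1.540·91.3)²) = √(1669.08527 + 19768.92240) = 146.417 km
3: √((0.948·111.32)² + (-0.664·91.3)²) = √(11136.86794 + 3675.17238) = 121.705 km
4: √((-1.364·111.32)² + (-0.803·91.3)²) = √(23055.53137 + 5374.92793) = 168.613 km
5: √((0.006·111.32)² + (1.771·91.3)²) = √(0.44612 + 26144.39988) = 161.694 km
6: √((0.009·111.32)² + (1.684·91.3)²) = √(1.00376 + 23638.81650) = 153.752 km
7: √((1.318·111.32)² + (1.318·91.3)²) = √(21526.68797 + 14480.12716) = 189.755 km
8: √((1.152·111.32)² + (-1.065·91.3)²) = √(16445.66175 + 9454.54799) = 160.935 km
Sorted: 1 (98.882 km) < 3 (121.705 km) < 2 (146.417 km) < 6 (153.752 km) < 8 (160.935 km) < …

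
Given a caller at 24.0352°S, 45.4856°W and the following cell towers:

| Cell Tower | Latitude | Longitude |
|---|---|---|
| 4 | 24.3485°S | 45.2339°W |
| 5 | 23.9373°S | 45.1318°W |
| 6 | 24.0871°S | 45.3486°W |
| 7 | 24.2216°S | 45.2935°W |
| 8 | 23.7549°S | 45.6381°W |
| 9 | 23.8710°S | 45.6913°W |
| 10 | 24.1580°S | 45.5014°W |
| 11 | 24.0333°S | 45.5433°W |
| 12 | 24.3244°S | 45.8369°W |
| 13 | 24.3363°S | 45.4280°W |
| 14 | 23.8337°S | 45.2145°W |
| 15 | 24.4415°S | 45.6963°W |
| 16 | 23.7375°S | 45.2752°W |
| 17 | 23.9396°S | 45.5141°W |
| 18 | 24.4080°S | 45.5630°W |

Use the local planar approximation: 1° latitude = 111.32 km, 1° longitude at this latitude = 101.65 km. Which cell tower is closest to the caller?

Distances from 24.0352°S, 45.4856°W:
4: √((-0.3133·111.32)² + (0.2517·101.65)²) = √(1216.374158 + 654.607832) = 43.2548 km
5: √((0.0979·111.32)² + (0.3538·101.65)²) = √(118.771374 + 1293.392753) = 37.5788 km
6: √((-0.0519·111.32)² + (0.1370·101.65)²) = √(33.379599 + 193.934869) = 15.0770 km
7: √((-0.1864·111.32)² + (0.1921·101.65)²) = √(430.564492 + 381.302362) = 28.4933 km
8: √((0.2803·111.32)² + (-0.1525·101.65)²) = √(973.626959 + 240.300378) = 34.8415 km
9: √((0.1642·111.32)² + (-0.2057·101.65)²) = √(334.112482 + 437.203217) = 27.7726 km
10: √((-0.1228·111.32)² + (-0.0158·101.65)²) = √(186.871525 + 2.579461) = 13.7641 km
11: √((0.0019·111.32)² + (-0.0577·101.65)²) = √(0.044736 + 34.400630) = 5.8690 km
12: √((-0.2892·111.32)² + (-0.3513·101.65)²) = √(1036.437153 + 1275.178746) = 48.0793 km
13: √((-0.3011·111.32)² + (0.0576·101.65)²) = √(1123.486624 + 34.281493) = 34.0260 km
14: √((0.2015·111.32)² + (0.2711·101.65)²) = √(503.148864 + 759.405610) = 35.5324 km
15: √((-0.4063·111.32)² + (-0.2107·101.65)²) = √(2045.691026 + 458.715946) = 50.0441 km
16: √((0.2977·111.32)² + (0.2104·101.65)²) = √(1098.257214 + 457.410613) = 39.4420 km
17: √((0.0956·111.32)² + (-0.0285·101.65)²) = √(113.256251 + 8.392754) = 11.0295 km
18: √((-0.3728·111.32)² + (-0.0774·101.65)²) = √(1722.257968 + 61.900861) = 42.2393 km
Minimum: 11 at 5.8690 km.

11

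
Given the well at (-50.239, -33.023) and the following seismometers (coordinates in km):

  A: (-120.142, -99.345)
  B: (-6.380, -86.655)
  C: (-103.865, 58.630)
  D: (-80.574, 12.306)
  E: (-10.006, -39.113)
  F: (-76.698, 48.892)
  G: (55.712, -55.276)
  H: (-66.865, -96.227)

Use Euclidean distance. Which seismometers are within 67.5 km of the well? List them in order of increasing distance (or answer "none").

Distances from (-50.239, -33.023):
A: 96.359 km
B: 69.282 km
C: 106.189 km
D: 54.543 km
E: 40.691 km
F: 86.082 km
G: 108.263 km
H: 65.354 km
Threshold 67.5 km: E (40.691 km), D (54.543 km), H (65.354 km) are within range.

E, D, H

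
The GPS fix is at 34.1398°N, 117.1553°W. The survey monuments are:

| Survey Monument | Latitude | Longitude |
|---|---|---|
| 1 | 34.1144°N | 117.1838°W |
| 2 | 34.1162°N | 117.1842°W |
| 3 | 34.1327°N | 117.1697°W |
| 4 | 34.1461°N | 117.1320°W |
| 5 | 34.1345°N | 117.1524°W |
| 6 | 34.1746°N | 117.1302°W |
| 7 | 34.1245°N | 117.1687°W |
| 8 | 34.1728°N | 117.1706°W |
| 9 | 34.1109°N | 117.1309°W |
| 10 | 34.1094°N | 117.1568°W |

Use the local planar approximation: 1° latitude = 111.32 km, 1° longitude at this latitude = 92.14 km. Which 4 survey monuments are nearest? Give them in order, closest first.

5, 3, 7, 4

Distances from 34.1398°N, 117.1553°W:
1: 3.8589 km
2: 3.7407 km
3: 1.5444 km
4: 2.2585 km
5: 0.6477 km
6: 4.5118 km
7: 2.1036 km
8: 3.9348 km
9: 3.9249 km
10: 3.3869 km
Sorted: 5 (0.6477 km) < 3 (1.5444 km) < 7 (2.1036 km) < 4 (2.2585 km) < 10 (3.3869 km) < 2 (3.7407 km) < …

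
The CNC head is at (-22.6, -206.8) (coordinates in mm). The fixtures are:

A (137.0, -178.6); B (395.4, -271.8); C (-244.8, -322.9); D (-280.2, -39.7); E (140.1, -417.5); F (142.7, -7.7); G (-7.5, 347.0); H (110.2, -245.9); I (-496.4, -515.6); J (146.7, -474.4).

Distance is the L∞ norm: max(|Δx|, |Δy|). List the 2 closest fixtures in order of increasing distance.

Distances from (-22.6, -206.8):
A: 159.6 mm
B: 418.0 mm
C: 222.2 mm
D: 257.6 mm
E: 210.7 mm
F: 199.1 mm
G: 553.8 mm
H: 132.8 mm
I: 473.8 mm
J: 267.6 mm
Sorted: H (132.8 mm) < A (159.6 mm) < F (199.1 mm) < E (210.7 mm) < …

H, A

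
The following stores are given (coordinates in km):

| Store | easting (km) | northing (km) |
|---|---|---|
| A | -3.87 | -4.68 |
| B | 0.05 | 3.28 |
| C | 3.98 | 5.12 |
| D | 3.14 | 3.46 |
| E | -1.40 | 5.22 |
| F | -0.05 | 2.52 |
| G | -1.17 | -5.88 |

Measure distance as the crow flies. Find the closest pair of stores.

Pairwise distances:
A–B: 8.87 km
A–C: 12.56 km
A–D: 10.74 km
A–E: 10.20 km
A–F: 8.15 km
A–G: 2.95 km
B–C: 4.34 km
B–D: 3.10 km
B–E: 2.42 km
B–F: 0.77 km
B–G: 9.24 km
C–D: 1.86 km
C–E: 5.38 km
C–F: 4.80 km
C–G: 12.15 km
D–E: 4.87 km
D–F: 3.33 km
D–G: 10.29 km
E–F: 3.02 km
E–G: 11.10 km
F–G: 8.47 km
Closest pair: B–F at 0.77 km.

B and F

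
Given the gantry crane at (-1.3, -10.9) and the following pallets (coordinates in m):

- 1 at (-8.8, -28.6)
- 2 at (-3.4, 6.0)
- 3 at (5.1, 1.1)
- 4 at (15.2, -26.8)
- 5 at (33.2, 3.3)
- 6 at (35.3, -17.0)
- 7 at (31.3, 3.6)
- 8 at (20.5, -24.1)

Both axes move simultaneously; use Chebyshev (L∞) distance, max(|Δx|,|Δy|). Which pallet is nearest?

3

Distances from (-1.3, -10.9):
1: max(|-7.5|, |-17.7|) = 17.7 m
2: max(|-2.1|, |16.9|) = 16.9 m
3: max(|6.4|, |12.0|) = 12.0 m
4: max(|16.5|, |-15.9|) = 16.5 m
5: max(|34.5|, |14.2|) = 34.5 m
6: max(|36.6|, |-6.1|) = 36.6 m
7: max(|32.6|, |14.5|) = 32.6 m
8: max(|21.8|, |-13.2|) = 21.8 m
Minimum: 3 at 12.0 m.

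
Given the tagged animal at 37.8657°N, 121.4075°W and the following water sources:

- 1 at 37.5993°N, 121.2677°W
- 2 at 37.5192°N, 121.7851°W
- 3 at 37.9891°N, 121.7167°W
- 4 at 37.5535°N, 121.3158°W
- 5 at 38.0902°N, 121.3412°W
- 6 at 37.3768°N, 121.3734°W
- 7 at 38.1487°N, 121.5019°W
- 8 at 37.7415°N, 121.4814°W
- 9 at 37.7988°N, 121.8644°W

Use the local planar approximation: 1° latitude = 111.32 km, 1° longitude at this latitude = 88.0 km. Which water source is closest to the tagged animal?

8

Distances from 37.8657°N, 121.4075°W:
1: 32.1062 km
2: 50.9115 km
3: 30.4806 km
4: 35.6787 km
5: 25.6633 km
6: 54.5070 km
7: 32.5804 km
8: 15.2790 km
9: 40.8911 km
Minimum: 8 at 15.2790 km.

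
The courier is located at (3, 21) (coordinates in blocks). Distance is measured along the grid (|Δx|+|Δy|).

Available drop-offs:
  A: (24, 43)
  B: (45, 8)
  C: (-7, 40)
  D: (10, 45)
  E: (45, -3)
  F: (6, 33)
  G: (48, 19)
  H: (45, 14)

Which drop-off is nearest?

F

Distances from (3, 21):
A: |21| + |22| = 21 + 22 = 43 blocks
B: |42| + |-13| = 42 + 13 = 55 blocks
C: |-10| + |19| = 10 + 19 = 29 blocks
D: |7| + |24| = 7 + 24 = 31 blocks
E: |42| + |-24| = 42 + 24 = 66 blocks
F: |3| + |12| = 3 + 12 = 15 blocks
G: |45| + |-2| = 45 + 2 = 47 blocks
H: |42| + |-7| = 42 + 7 = 49 blocks
Minimum: F at 15 blocks.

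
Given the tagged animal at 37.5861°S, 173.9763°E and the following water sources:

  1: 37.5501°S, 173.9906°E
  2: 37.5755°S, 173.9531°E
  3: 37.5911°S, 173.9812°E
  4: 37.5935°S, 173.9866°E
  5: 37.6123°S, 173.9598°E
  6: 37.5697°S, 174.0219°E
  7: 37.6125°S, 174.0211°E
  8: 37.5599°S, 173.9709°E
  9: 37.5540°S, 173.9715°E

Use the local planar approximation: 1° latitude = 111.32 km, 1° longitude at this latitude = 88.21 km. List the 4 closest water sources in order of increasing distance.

Distances from 37.5861°S, 173.9763°E:
1: 4.2014 km
2: 2.3623 km
3: 0.7047 km
4: 1.2264 km
5: 3.2596 km
6: 4.4173 km
7: 4.9248 km
8: 2.9552 km
9: 3.5984 km
Sorted: 3 (0.7047 km) < 4 (1.2264 km) < 2 (2.3623 km) < 8 (2.9552 km) < 5 (3.2596 km) < 9 (3.5984 km) < …

3, 4, 2, 8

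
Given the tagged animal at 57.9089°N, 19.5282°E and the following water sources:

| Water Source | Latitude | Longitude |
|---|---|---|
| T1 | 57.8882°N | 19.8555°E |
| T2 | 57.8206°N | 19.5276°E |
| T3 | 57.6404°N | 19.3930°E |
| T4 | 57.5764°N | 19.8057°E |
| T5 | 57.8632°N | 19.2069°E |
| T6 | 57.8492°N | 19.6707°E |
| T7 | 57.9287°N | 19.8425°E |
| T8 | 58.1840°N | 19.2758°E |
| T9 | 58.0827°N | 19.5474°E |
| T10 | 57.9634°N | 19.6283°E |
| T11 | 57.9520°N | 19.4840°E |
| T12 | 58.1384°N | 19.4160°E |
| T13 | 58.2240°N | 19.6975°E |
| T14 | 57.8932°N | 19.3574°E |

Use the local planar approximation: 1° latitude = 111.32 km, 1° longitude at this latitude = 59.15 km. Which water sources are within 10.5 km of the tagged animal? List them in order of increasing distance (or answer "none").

Distances from 57.9089°N, 19.5282°E:
T1: √((-0.0207·111.32)² + (0.3273·59.15)²) = √(5.309909 + 374.801662) = 19.4965 km
T2: √((-0.0883·111.32)² + (-0.0006·59.15)²) = √(96.620171 + 0.001260) = 9.8296 km
T3: √((-0.2685·111.32)² + (-0.1352·59.15)²) = √(893.377428 + 63.953289) = 30.9408 km
T4: √((-0.3325·111.32)² + (0.2775·59.15)²) = √(1370.028793 + 269.423500) = 40.4902 km
T5: √((-0.0457·111.32)² + (-0.3213·59.15)²) = √(25.880865 + 361.186034) = 19.6740 km
T6: √((-0.0597·111.32)² + (0.1425·59.15)²) = √(44.166711 + 71.045934) = 10.7337 km
T7: √((0.0198·111.32)² + (0.3143·59.15)²) = √(4.858216 + 345.619518) = 18.7211 km
T8: √((0.2751·111.32)² + (-0.2524·59.15)²) = √(937.837461 + 222.888776) = 34.0694 km
T9: √((0.1738·111.32)² + (0.0192·59.15)²) = √(374.322506 + 1.289769) = 19.3807 km
T10: √((0.0545·111.32)² + (0.1001·59.15)²) = √(36.807761 + 35.057234) = 8.4773 km
T11: √((0.0431·111.32)² + (-0.0442·59.15)²) = √(23.019768 + 6.835244) = 5.4640 km
T12: √((0.2295·111.32)² + (-0.1122·59.15)²) = √(652.697238 + 44.044858) = 26.3959 km
T13: √((0.3151·111.32)² + (0.1693·59.15)²) = √(1230.391159 + 100.282099) = 36.4784 km
T14: √((-0.0157·111.32)² + (-0.1708·59.15)²) = √(3.054539 + 102.066972) = 10.2529 km
Threshold 10.5 km: T11 (5.4640 km), T10 (8.4773 km), T2 (9.8296 km), T14 (10.2529 km) are within range.

T11, T10, T2, T14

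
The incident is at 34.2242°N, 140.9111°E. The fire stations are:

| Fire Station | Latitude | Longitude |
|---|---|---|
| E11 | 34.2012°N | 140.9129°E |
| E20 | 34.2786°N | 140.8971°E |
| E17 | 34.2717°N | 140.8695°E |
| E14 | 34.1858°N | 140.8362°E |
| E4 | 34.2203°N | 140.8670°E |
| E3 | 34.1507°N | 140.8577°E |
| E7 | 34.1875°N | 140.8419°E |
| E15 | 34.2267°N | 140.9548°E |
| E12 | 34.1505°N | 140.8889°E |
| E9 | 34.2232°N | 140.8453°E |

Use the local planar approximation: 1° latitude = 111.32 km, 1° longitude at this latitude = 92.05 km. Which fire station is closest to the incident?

E11

Distances from 34.2242°N, 140.9111°E:
E11: 2.5657 km
E20: 6.1914 km
E17: 6.5286 km
E14: 8.1122 km
E4: 4.0826 km
E3: 9.5450 km
E7: 7.5674 km
E15: 4.0322 km
E12: 8.4550 km
E9: 6.0579 km
Minimum: E11 at 2.5657 km.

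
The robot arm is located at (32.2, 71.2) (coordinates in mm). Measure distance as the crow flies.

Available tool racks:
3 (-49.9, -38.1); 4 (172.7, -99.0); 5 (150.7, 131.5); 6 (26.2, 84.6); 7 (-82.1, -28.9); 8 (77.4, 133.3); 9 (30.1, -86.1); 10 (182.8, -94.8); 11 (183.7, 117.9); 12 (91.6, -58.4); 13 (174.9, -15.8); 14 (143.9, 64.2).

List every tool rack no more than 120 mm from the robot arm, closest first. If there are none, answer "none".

Distances from (32.2, 71.2):
3: 136.7 mm
4: 220.7 mm
5: 133.0 mm
6: 14.7 mm
7: 151.9 mm
8: 76.8 mm
9: 157.3 mm
10: 224.1 mm
11: 158.5 mm
12: 142.6 mm
13: 167.1 mm
14: 111.9 mm
Threshold 120 mm: 6 (14.7 mm), 8 (76.8 mm), 14 (111.9 mm) are within range.

6, 8, 14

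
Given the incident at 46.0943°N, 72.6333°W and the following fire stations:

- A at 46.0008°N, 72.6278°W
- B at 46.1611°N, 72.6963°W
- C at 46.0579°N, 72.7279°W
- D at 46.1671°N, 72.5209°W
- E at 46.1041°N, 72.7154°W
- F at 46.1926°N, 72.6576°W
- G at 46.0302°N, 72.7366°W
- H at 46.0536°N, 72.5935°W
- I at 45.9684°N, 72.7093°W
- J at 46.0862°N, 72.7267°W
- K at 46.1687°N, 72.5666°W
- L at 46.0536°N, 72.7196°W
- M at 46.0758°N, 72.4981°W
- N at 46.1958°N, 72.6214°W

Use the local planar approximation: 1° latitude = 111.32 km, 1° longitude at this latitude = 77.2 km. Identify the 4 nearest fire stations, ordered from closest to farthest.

H, E, J, L

Distances from 46.0943°N, 72.6333°W:
A: √((-0.0935·111.32)² + (0.0055·77.2)²) = √(108.335207 + 0.180285) = 10.4171 km
B: √((0.0668·111.32)² + (-0.0630·77.2)²) = √(55.296714 + 23.654605) = 8.8855 km
C: √((-0.0364·111.32)² + (-0.0946·77.2)²) = √(16.419093 + 53.335562) = 8.3519 km
D: √((0.0728·111.32)² + (0.1124·77.2)²) = √(65.676372 + 75.295188) = 11.8731 km
E: √((0.0098·111.32)² + (-0.0821·77.2)²) = √(1.190141 + 40.171765) = 6.4313 km
F: √((0.0983·111.32)² + (-0.0243·77.2)²) = √(119.743909 + 3.519226) = 11.1024 km
G: √((-0.0641·111.32)² + (-0.1033·77.2)²) = √(50.916959 + 63.596797) = 10.7011 km
H: √((-0.0407·111.32)² + (0.0398·77.2)²) = √(20.527460 + 9.440625) = 5.4743 km
I: √((-0.1259·111.32)² + (-0.0760·77.2)²) = √(196.425495 + 34.424036) = 15.1937 km
J: √((-0.0081·111.32)² + (-0.0934·77.2)²) = √(0.813048 + 51.991022) = 7.2666 km
K: √((0.0744·111.32)² + (0.0667·77.2)²) = √(68.594969 + 26.514673) = 9.7524 km
L: √((-0.0407·111.32)² + (-0.0863·77.2)²) = √(20.527460 + 44.387041) = 8.0570 km
M: √((-0.0185·111.32)² + (0.1352·77.2)²) = √(4.241211 + 108.940154) = 10.6387 km
N: √((0.1015·111.32)² + (0.0119·77.2)²) = √(127.666949 + 0.843973) = 11.3363 km
Sorted: H (5.4743 km) < E (6.4313 km) < J (7.2666 km) < L (8.0570 km) < C (8.3519 km) < B (8.8855 km) < …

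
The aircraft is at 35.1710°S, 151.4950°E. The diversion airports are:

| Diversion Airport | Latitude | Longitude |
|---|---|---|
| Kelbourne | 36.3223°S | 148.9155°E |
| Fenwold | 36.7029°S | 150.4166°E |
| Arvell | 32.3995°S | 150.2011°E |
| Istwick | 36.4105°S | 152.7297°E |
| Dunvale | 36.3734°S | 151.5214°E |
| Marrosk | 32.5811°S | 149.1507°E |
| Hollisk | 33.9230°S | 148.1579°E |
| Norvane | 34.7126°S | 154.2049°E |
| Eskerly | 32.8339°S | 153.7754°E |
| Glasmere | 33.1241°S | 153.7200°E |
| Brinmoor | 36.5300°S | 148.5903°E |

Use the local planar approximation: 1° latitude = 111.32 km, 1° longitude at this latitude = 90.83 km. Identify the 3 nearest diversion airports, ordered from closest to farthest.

Dunvale, Istwick, Fenwold

Distances from 35.1710°S, 151.4950°E:
Kelbourne: √((-1.1513·111.32)² + (-2.5795·90.83)²) = √(16425.681772 + 54894.608587) = 267.0586 km
Fenwold: √((-1.5319·111.32)² + (-1.0784·90.83)²) = √(29080.858796 + 9594.412506) = 196.6603 km
Arvell: √((2.7715·111.32)² + (-1.2939·90.83)²) = √(95186.676007 + 13812.110817) = 330.1496 km
Istwick: √((-1.2395·111.32)² + (1.2347·90.83)²) = √(19038.794996 + 12577.129269) = 177.8087 km
Dunvale: √((-1.2024·111.32)² + (0.0264·90.83)²) = √(17916.135175 + 5.749982) = 133.8726 km
Marrosk: √((2.5899·111.32)² + (-2.3443·90.83)²) = √(83121.311428 + 45340.364114) = 358.4155 km
Hollisk: √((1.2480·111.32)² + (-3.3371·90.83)²) = √(19300.811357 + 91874.940394) = 333.4303 km
Norvane: √((0.4584·111.32)² + (2.7099·90.83)²) = √(2603.967822 + 60585.006425) = 251.3742 km
Eskerly: √((2.3371·111.32)² + (2.2804·90.83)²) = √(67686.332987 + 42902.311620) = 332.5487 km
Glasmere: √((2.0469·111.32)² + (2.2250·90.83)²) = √(51920.593395 + 40843.096361) = 304.5713 km
Brinmoor: √((-1.3590·111.32)² + (-2.9047·90.83)²) = √(22886.812348 + 69608.327317) = 304.1301 km
Sorted: Dunvale (133.8726 km) < Istwick (177.8087 km) < Fenwold (196.6603 km) < Norvane (251.3742 km) < Kelbourne (267.0586 km) < …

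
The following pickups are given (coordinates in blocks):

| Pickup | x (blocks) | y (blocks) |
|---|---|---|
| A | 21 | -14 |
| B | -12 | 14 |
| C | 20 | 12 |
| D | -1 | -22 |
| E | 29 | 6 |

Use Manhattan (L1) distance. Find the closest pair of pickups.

C and E

Pairwise distances:
C–E: |9| + |-6| = 9 + 6 = 15 blocks
A–C: |-1| + |26| = 1 + 26 = 27 blocks
A–E: |8| + |20| = 8 + 20 = 28 blocks
A–D: |-22| + |-8| = 22 + 8 = 30 blocks
B–C: |32| + |-2| = 32 + 2 = 34 blocks
B–D: |11| + |-36| = 11 + 36 = 47 blocks
B–E: |41| + |-8| = 41 + 8 = 49 blocks
C–D: |-21| + |-34| = 21 + 34 = 55 blocks
D–E: |30| + |28| = 30 + 28 = 58 blocks
A–B: |-33| + |28| = 33 + 28 = 61 blocks
Closest pair: C–E at 15 blocks.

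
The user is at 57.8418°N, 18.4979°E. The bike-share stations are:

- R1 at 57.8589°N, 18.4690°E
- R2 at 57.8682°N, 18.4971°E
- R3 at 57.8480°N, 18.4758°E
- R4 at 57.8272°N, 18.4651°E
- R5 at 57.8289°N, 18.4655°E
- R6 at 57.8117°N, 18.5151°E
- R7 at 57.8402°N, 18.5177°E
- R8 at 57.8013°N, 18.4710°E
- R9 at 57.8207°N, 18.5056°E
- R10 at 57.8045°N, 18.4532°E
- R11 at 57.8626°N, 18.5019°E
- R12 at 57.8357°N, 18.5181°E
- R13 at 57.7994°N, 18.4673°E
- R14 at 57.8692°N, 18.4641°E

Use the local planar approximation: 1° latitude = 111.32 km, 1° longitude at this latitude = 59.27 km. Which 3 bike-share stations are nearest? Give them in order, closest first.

Distances from 57.8418°N, 18.4979°E:
R1: √((0.0171·111.32)² + (-0.0289·59.27)²) = √(3.623586 + 2.934037) = 2.5608 km
R2: √((0.0264·111.32)² + (-0.0008·59.27)²) = √(8.636828 + 0.002248) = 2.9392 km
R3: √((0.0062·111.32)² + (-0.0221·59.27)²) = √(0.476354 + 1.715752) = 1.4806 km
R4: √((-0.0146·111.32)² + (-0.0328·59.27)²) = √(2.641509 + 3.779354) = 2.5339 km
R5: √((-0.0129·111.32)² + (-0.0324·59.27)²) = √(2.062176 + 3.687736) = 2.3979 km
R6: √((-0.0301·111.32)² + (0.0172·59.27)²) = √(11.227405 + 1.039266) = 3.5024 km
R7: √((-0.0016·111.32)² + (0.0198·59.27)²) = √(0.031724 + 1.377210) = 1.1870 km
R8: √((-0.0405·111.32)² + (-0.0269·59.27)²) = √(20.326212 + 2.541993) = 4.7821 km
R9: √((-0.0211·111.32)² + (0.0077·59.27)²) = √(5.517106 + 0.208282) = 2.3928 km
R10: √((-0.0373·111.32)² + (-0.0447·59.27)²) = √(17.241064 + 7.019156) = 4.9255 km
R11: √((0.0208·111.32)² + (0.0040·59.27)²) = √(5.361336 + 0.056207) = 2.3276 km
R12: √((-0.0061·111.32)² + (0.0202·59.27)²) = √(0.461112 + 1.433417) = 1.3764 km
R13: √((-0.0424·111.32)² + (-0.0306·59.27)²) = √(22.278098 + 3.289370) = 5.0564 km
R14: √((0.0274·111.32)² + (-0.0338·59.27)²) = √(9.303525 + 4.013315) = 3.6492 km
Sorted: R7 (1.1870 km) < R12 (1.3764 km) < R3 (1.4806 km) < R11 (2.3276 km) < R9 (2.3928 km) < …

R7, R12, R3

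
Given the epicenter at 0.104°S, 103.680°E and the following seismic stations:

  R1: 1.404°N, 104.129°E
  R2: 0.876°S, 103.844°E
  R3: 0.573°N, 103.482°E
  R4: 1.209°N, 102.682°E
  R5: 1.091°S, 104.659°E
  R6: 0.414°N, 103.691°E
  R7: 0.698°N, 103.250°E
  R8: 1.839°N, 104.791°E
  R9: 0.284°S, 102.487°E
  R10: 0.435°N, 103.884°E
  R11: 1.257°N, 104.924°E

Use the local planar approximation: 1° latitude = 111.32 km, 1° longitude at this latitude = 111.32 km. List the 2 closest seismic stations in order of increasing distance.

Distances from 0.104°S, 103.680°E:
R1: 175.154 km
R2: 87.857 km
R3: 78.521 km
R4: 183.593 km
R5: 154.755 km
R6: 57.677 km
R7: 101.301 km
R8: 249.157 km
R9: 134.308 km
R10: 64.155 km
R11: 205.260 km
Sorted: R6 (57.677 km) < R10 (64.155 km) < R3 (78.521 km) < R2 (87.857 km) < …

R6, R10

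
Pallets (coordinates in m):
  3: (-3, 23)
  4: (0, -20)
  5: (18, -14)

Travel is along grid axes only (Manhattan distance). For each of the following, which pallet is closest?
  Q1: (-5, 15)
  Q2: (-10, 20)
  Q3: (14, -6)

Q1→3; Q2→3; Q3→5

Q1 at (-5, 15):
  3: |2| + |8| = 2 + 8 = 10 m
  4: |5| + |-35| = 5 + 35 = 40 m
  5: |23| + |-29| = 23 + 29 = 52 m
  → nearest: 3 (10 m)
Q2 at (-10, 20):
  3: |7| + |3| = 7 + 3 = 10 m
  4: |10| + |-40| = 10 + 40 = 50 m
  5: |28| + |-34| = 28 + 34 = 62 m
  → nearest: 3 (10 m)
Q3 at (14, -6):
  3: |-17| + |29| = 17 + 29 = 46 m
  4: |-14| + |-14| = 14 + 14 = 28 m
  5: |4| + |-8| = 4 + 8 = 12 m
  → nearest: 5 (12 m)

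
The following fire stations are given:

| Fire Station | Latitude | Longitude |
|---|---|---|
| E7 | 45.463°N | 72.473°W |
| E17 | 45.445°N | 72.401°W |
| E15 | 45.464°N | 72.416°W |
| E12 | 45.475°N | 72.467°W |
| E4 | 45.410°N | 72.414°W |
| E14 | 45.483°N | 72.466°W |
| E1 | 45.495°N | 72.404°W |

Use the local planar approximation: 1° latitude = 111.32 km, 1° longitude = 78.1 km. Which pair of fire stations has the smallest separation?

E12 and E14

Pairwise distances:
E12–E14: 0.894 km
E7–E12: 1.416 km
E7–E14: 2.293 km
E17–E15: 2.418 km
E15–E1: 3.576 km
E17–E4: 4.026 km
E15–E12: 4.167 km
E15–E14: 4.441 km
E7–E15: 4.453 km
E14–E1: 5.023 km
E12–E1: 5.401 km
E17–E1: 5.571 km
E7–E17: 5.970 km
E15–E4: 6.013 km
E17–E12: 6.142 km
E7–E1: 6.460 km
E17–E14: 6.608 km
E7–E4: 7.486 km
E12–E4: 8.336 km
E4–E14: 9.085 km
E4–E1: 9.494 km
Closest pair: E12–E14 at 0.894 km.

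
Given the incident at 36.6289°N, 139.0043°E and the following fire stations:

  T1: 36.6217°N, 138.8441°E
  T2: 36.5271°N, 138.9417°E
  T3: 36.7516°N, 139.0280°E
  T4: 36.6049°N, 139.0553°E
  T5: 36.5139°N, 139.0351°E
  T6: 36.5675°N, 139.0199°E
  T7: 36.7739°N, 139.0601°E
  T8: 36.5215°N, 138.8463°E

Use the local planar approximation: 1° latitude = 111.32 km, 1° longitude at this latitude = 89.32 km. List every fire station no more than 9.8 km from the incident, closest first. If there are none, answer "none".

Distances from 36.6289°N, 139.0043°E:
T1: √((-0.0072·111.32)² + (-0.1602·89.32)²) = √(0.642409 + 204.749313) = 14.3315 km
T2: √((-0.1018·111.32)² + (-0.0626·89.32)²) = √(128.422746 + 31.264112) = 12.6367 km
T3: √((0.1227·111.32)² + (0.0237·89.32)²) = √(186.567298 + 4.481198) = 13.8220 km
T4: √((-0.0240·111.32)² + (0.0510·89.32)²) = √(7.137874 + 20.750940) = 5.2810 km
T5: √((-0.1150·111.32)² + (0.0308·89.32)²) = √(163.886083 + 7.568309) = 13.0941 km
T6: √((-0.0614·111.32)² + (0.0156·89.32)²) = √(46.717881 + 1.941541) = 6.9756 km
T7: √((0.1450·111.32)² + (0.0558·89.32)²) = √(260.544794 + 24.840814) = 16.8934 km
T8: √((-0.1074·111.32)² + (-0.1580·89.32)²) = √(142.940388 + 199.164350) = 18.4961 km
Threshold 9.8 km: T4 (5.2810 km), T6 (6.9756 km) are within range.

T4, T6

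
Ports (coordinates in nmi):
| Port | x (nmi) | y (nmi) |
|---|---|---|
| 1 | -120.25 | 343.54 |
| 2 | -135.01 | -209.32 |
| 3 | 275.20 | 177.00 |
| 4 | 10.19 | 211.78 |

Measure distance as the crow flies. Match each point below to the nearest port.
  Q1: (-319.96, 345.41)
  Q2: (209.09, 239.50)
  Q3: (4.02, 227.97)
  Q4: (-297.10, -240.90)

Q1→1; Q2→3; Q3→4; Q4→2

Q1 at (-319.96, 345.41):
  1: 199.72 nmi
  2: 584.75 nmi
  3: 618.53 nmi
  4: 356.17 nmi
  → nearest: 1 (199.72 nmi)
Q2 at (209.09, 239.50):
  1: 345.38 nmi
  2: 565.55 nmi
  3: 90.98 nmi
  4: 200.82 nmi
  → nearest: 3 (90.98 nmi)
Q3 at (4.02, 227.97):
  1: 169.70 nmi
  2: 458.86 nmi
  3: 275.93 nmi
  4: 17.33 nmi
  → nearest: 4 (17.33 nmi)
Q4 at (-297.10, -240.90):
  1: 610.61 nmi
  2: 165.14 nmi
  3: 708.64 nmi
  4: 547.13 nmi
  → nearest: 2 (165.14 nmi)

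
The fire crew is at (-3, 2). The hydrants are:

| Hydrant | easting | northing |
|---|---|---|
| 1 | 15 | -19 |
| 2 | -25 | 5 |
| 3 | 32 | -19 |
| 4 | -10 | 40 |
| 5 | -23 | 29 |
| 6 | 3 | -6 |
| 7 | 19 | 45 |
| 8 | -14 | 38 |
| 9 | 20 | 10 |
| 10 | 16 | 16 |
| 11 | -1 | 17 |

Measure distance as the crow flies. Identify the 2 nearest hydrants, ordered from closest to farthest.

6, 11

Distances from (-3, 2):
1: √((18)² + (-21)²) = √(324.000 + 441.000) = 27.7
2: √((-22)² + (3)²) = √(484.000 + 9.000) = 22.2
3: √((35)² + (-21)²) = √(1225.000 + 441.000) = 40.8
4: √((-7)² + (38)²) = √(49.000 + 1444.000) = 38.6
5: √((-20)² + (27)²) = √(400.000 + 729.000) = 33.6
6: √((6)² + (-8)²) = √(36.000 + 64.000) = 10.0
7: √((22)² + (43)²) = √(484.000 + 1849.000) = 48.3
8: √((-11)² + (36)²) = √(121.000 + 1296.000) = 37.6
9: √((23)² + (8)²) = √(529.000 + 64.000) = 24.4
10: √((19)² + (14)²) = √(361.000 + 196.000) = 23.6
11: √((2)² + (15)²) = √(4.000 + 225.000) = 15.1
Sorted: 6 (10.0) < 11 (15.1) < 2 (22.2) < 10 (23.6) < …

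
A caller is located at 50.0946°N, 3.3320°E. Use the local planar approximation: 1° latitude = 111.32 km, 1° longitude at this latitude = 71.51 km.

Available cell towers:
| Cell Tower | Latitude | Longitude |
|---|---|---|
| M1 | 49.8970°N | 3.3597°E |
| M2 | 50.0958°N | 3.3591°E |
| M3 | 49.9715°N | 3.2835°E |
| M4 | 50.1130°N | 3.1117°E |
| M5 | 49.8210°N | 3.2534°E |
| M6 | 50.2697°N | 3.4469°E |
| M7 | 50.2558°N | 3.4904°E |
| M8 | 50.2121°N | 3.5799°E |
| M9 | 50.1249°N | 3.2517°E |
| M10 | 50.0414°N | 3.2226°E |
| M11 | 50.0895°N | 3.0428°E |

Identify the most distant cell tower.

Distances from 50.0946°N, 3.3320°E:
M1: 22.0858 km
M2: 1.9425 km
M3: 14.1356 km
M4: 15.8863 km
M5: 30.9714 km
M6: 21.1531 km
M7: 21.2208 km
M8: 22.0306 km
M9: 6.6596 km
M10: 9.8120 km
M11: 20.6885 km
Maximum: M5 at 30.9714 km.

M5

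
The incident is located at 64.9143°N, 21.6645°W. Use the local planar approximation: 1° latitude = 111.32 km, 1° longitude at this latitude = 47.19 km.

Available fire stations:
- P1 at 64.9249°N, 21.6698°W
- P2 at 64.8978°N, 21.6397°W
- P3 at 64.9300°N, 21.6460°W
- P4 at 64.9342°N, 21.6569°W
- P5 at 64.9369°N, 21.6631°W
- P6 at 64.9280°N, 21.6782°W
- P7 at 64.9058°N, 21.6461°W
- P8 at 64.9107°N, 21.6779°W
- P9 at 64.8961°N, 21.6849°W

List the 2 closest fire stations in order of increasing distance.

P8, P1

Distances from 64.9143°N, 21.6645°W:
P1: √((0.0106·111.32)² + (-0.0053·47.19)²) = √(1.392381 + 0.062554) = 1.2062 km
P2: √((-0.0165·111.32)² + (0.0248·47.19)²) = √(3.373761 + 1.369630) = 2.1779 km
P3: √((0.0157·111.32)² + (0.0185·47.19)²) = √(3.054539 + 0.762155) = 1.9536 km
P4: √((0.0199·111.32)² + (0.0076·47.19)²) = √(4.907412 + 0.128626) = 2.2441 km
P5: √((0.0226·111.32)² + (0.0014·47.19)²) = √(6.329411 + 0.004365) = 2.5167 km
P6: √((0.0137·111.32)² + (-0.0137·47.19)²) = √(2.325881 + 0.417966) = 1.6565 km
P7: √((-0.0085·111.32)² + (0.0184·47.19)²) = √(0.895332 + 0.753938) = 1.2842 km
P8: √((-0.0036·111.32)² + (-0.0134·47.19)²) = √(0.160602 + 0.399861) = 0.7486 km
P9: √((-0.0182·111.32)² + (-0.0204·47.19)²) = √(4.104773 + 0.926745) = 2.2431 km
Sorted: P8 (0.7486 km) < P1 (1.2062 km) < P7 (1.2842 km) < P6 (1.6565 km) < …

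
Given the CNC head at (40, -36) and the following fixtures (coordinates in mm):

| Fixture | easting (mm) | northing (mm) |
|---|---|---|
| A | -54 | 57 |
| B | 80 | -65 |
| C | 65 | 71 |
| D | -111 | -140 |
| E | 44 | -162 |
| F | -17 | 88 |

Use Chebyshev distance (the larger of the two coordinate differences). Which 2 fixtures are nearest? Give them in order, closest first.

B, A

Distances from (40, -36):
A: max(|-94|, |93|) = 94 mm
B: max(|40|, |-29|) = 40 mm
C: max(|25|, |107|) = 107 mm
D: max(|-151|, |-104|) = 151 mm
E: max(|4|, |-126|) = 126 mm
F: max(|-57|, |124|) = 124 mm
Sorted: B (40 mm) < A (94 mm) < C (107 mm) < F (124 mm) < …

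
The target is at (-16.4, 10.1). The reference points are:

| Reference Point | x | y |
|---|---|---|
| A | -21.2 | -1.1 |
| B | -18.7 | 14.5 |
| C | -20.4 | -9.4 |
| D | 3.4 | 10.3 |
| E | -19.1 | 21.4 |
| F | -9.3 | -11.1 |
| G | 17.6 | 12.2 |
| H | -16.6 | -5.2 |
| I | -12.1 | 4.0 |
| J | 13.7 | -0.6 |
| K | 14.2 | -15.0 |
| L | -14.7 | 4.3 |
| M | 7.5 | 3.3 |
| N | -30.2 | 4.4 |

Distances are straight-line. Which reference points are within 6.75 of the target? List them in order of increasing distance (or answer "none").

Distances from (-16.4, 10.1):
A: √((-4.8)² + (-11.2)²) = √(23.040 + 125.440) = 12.2
B: √((-2.3)² + (4.4)²) = √(5.290 + 19.360) = 5.0
C: √((-4.0)² + (-19.5)²) = √(16.000 + 380.250) = 19.9
D: √((19.8)² + (0.2)²) = √(392.040 + 0.040) = 19.8
E: √((-2.7)² + (11.3)²) = √(7.290 + 127.690) = 11.6
F: √((7.1)² + (-21.2)²) = √(50.410 + 449.440) = 22.4
G: √((34.0)² + (2.1)²) = √(1156.000 + 4.410) = 34.1
H: √((-0.2)² + (-15.3)²) = √(0.040 + 234.090) = 15.3
I: √((4.3)² + (-6.1)²) = √(18.490 + 37.210) = 7.5
J: √((30.1)² + (-10.7)²) = √(906.010 + 114.490) = 31.9
K: √((30.6)² + (-25.1)²) = √(936.360 + 630.010) = 39.6
L: √((1.7)² + (-5.8)²) = √(2.890 + 33.640) = 6.0
M: √((23.9)² + (-6.8)²) = √(571.210 + 46.240) = 24.8
N: √((-13.8)² + (-5.7)²) = √(190.440 + 32.490) = 14.9
Threshold 6.75: B (5.0), L (6.0) are within range.

B, L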